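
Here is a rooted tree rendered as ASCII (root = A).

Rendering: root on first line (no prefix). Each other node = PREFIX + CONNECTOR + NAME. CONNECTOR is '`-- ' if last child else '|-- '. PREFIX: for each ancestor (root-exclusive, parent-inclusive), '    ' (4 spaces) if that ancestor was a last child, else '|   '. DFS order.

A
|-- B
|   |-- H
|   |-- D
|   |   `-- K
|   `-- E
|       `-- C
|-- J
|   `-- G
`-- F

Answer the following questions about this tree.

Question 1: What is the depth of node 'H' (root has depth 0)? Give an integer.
Answer: 2

Derivation:
Path from root to H: A -> B -> H
Depth = number of edges = 2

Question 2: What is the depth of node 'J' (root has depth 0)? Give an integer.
Path from root to J: A -> J
Depth = number of edges = 1

Answer: 1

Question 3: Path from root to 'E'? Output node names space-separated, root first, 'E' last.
Answer: A B E

Derivation:
Walk down from root: A -> B -> E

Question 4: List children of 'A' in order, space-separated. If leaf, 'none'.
Node A's children (from adjacency): B, J, F

Answer: B J F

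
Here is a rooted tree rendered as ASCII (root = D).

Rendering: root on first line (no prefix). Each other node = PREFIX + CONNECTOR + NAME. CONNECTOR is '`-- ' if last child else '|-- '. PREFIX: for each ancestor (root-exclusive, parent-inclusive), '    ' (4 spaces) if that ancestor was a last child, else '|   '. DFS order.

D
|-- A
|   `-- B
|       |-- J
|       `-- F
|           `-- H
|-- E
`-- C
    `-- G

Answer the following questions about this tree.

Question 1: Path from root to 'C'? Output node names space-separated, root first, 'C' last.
Walk down from root: D -> C

Answer: D C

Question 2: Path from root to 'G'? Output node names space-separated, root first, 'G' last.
Walk down from root: D -> C -> G

Answer: D C G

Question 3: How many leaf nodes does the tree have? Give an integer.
Answer: 4

Derivation:
Leaves (nodes with no children): E, G, H, J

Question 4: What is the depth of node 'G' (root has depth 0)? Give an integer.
Answer: 2

Derivation:
Path from root to G: D -> C -> G
Depth = number of edges = 2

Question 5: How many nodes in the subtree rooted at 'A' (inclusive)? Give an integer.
Subtree rooted at A contains: A, B, F, H, J
Count = 5

Answer: 5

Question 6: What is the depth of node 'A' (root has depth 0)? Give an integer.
Answer: 1

Derivation:
Path from root to A: D -> A
Depth = number of edges = 1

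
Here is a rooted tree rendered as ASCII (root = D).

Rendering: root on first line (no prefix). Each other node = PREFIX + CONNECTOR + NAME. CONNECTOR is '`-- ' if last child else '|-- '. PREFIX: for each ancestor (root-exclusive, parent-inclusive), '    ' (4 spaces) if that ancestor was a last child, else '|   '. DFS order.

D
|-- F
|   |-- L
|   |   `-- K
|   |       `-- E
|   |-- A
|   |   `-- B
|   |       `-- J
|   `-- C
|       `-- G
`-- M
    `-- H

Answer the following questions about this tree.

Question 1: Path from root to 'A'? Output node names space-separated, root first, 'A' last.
Answer: D F A

Derivation:
Walk down from root: D -> F -> A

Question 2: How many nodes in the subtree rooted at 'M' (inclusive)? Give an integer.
Subtree rooted at M contains: H, M
Count = 2

Answer: 2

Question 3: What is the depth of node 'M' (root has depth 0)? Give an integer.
Path from root to M: D -> M
Depth = number of edges = 1

Answer: 1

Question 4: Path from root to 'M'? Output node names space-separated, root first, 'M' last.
Walk down from root: D -> M

Answer: D M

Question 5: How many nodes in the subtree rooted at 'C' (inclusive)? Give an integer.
Subtree rooted at C contains: C, G
Count = 2

Answer: 2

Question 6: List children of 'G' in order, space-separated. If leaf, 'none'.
Answer: none

Derivation:
Node G's children (from adjacency): (leaf)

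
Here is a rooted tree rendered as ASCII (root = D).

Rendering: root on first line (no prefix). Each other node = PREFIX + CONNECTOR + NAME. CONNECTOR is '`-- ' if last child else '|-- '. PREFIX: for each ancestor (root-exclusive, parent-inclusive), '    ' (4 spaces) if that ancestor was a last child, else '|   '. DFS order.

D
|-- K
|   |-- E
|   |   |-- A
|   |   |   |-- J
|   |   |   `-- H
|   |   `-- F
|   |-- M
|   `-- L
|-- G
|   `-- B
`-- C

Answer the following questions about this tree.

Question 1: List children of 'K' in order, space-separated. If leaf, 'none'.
Answer: E M L

Derivation:
Node K's children (from adjacency): E, M, L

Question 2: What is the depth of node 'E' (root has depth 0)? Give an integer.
Path from root to E: D -> K -> E
Depth = number of edges = 2

Answer: 2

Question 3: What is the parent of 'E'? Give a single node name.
Answer: K

Derivation:
Scan adjacency: E appears as child of K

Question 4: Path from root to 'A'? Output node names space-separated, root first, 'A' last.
Answer: D K E A

Derivation:
Walk down from root: D -> K -> E -> A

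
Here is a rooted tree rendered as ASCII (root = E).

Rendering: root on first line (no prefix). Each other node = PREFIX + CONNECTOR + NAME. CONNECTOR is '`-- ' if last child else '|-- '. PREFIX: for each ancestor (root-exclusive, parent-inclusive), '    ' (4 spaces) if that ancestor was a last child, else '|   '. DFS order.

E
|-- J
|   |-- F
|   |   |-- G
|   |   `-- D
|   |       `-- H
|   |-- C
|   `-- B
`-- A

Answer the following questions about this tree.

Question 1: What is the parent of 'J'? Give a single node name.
Answer: E

Derivation:
Scan adjacency: J appears as child of E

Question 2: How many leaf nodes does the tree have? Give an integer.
Leaves (nodes with no children): A, B, C, G, H

Answer: 5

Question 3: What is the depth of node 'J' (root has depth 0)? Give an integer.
Answer: 1

Derivation:
Path from root to J: E -> J
Depth = number of edges = 1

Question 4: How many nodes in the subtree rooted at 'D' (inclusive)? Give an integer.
Answer: 2

Derivation:
Subtree rooted at D contains: D, H
Count = 2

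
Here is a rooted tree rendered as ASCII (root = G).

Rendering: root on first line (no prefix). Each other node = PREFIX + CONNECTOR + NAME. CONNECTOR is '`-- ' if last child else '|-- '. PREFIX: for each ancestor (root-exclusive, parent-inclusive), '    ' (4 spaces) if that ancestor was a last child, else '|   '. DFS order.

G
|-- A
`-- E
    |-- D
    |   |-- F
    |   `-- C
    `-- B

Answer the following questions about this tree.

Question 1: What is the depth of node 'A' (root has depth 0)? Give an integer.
Answer: 1

Derivation:
Path from root to A: G -> A
Depth = number of edges = 1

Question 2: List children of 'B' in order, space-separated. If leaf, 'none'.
Answer: none

Derivation:
Node B's children (from adjacency): (leaf)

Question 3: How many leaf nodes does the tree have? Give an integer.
Leaves (nodes with no children): A, B, C, F

Answer: 4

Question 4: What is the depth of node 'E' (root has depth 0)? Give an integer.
Answer: 1

Derivation:
Path from root to E: G -> E
Depth = number of edges = 1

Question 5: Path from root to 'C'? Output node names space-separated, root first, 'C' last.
Walk down from root: G -> E -> D -> C

Answer: G E D C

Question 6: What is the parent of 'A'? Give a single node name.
Scan adjacency: A appears as child of G

Answer: G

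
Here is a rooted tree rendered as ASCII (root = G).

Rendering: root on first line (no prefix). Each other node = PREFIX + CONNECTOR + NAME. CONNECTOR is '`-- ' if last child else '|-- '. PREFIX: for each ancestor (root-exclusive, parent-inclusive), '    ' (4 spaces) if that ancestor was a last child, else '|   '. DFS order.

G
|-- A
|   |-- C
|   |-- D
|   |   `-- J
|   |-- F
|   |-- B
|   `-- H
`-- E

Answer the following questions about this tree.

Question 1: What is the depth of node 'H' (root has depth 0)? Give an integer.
Path from root to H: G -> A -> H
Depth = number of edges = 2

Answer: 2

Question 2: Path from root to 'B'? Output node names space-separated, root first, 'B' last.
Walk down from root: G -> A -> B

Answer: G A B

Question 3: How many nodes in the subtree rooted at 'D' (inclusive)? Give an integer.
Answer: 2

Derivation:
Subtree rooted at D contains: D, J
Count = 2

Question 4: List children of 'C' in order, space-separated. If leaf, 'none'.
Answer: none

Derivation:
Node C's children (from adjacency): (leaf)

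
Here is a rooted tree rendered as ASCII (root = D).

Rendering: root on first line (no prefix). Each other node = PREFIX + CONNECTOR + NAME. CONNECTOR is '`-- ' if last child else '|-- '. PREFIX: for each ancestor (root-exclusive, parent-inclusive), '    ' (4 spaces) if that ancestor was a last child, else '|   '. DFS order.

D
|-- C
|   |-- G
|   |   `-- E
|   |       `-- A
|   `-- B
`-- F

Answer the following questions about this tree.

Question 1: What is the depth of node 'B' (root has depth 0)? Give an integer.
Answer: 2

Derivation:
Path from root to B: D -> C -> B
Depth = number of edges = 2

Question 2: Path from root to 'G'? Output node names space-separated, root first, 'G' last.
Answer: D C G

Derivation:
Walk down from root: D -> C -> G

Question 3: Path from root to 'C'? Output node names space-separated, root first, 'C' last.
Answer: D C

Derivation:
Walk down from root: D -> C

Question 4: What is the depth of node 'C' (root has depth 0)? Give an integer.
Answer: 1

Derivation:
Path from root to C: D -> C
Depth = number of edges = 1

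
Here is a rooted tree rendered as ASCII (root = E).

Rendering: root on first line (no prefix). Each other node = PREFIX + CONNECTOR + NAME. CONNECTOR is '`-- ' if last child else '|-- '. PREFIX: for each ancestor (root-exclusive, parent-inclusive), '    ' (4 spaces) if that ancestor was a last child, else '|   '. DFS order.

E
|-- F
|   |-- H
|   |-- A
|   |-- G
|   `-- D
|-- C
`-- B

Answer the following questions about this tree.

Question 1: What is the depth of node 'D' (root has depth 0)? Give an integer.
Path from root to D: E -> F -> D
Depth = number of edges = 2

Answer: 2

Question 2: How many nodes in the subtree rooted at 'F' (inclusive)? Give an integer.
Subtree rooted at F contains: A, D, F, G, H
Count = 5

Answer: 5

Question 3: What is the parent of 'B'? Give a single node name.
Scan adjacency: B appears as child of E

Answer: E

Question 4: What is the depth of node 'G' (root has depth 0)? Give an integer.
Answer: 2

Derivation:
Path from root to G: E -> F -> G
Depth = number of edges = 2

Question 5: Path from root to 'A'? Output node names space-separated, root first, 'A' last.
Walk down from root: E -> F -> A

Answer: E F A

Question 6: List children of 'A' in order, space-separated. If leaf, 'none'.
Answer: none

Derivation:
Node A's children (from adjacency): (leaf)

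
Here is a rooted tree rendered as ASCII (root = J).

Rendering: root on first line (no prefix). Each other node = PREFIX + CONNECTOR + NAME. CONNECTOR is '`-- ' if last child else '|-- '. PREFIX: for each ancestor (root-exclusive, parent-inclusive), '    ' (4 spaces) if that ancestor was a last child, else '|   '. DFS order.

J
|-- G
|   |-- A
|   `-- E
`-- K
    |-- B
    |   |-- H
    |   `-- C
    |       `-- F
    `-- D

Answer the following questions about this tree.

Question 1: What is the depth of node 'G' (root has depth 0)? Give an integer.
Path from root to G: J -> G
Depth = number of edges = 1

Answer: 1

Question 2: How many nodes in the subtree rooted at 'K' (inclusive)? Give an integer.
Subtree rooted at K contains: B, C, D, F, H, K
Count = 6

Answer: 6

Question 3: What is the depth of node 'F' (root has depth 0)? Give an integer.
Answer: 4

Derivation:
Path from root to F: J -> K -> B -> C -> F
Depth = number of edges = 4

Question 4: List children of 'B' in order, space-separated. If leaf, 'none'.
Answer: H C

Derivation:
Node B's children (from adjacency): H, C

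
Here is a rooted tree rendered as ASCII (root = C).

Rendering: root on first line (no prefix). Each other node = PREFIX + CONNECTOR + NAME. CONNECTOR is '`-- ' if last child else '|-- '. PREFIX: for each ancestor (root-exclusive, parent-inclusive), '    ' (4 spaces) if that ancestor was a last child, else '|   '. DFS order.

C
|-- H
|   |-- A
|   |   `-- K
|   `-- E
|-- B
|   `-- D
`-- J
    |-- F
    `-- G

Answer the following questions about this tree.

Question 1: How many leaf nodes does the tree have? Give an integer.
Leaves (nodes with no children): D, E, F, G, K

Answer: 5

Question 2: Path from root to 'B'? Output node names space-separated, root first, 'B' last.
Walk down from root: C -> B

Answer: C B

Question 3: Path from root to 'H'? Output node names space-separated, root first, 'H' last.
Answer: C H

Derivation:
Walk down from root: C -> H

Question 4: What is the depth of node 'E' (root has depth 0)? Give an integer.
Answer: 2

Derivation:
Path from root to E: C -> H -> E
Depth = number of edges = 2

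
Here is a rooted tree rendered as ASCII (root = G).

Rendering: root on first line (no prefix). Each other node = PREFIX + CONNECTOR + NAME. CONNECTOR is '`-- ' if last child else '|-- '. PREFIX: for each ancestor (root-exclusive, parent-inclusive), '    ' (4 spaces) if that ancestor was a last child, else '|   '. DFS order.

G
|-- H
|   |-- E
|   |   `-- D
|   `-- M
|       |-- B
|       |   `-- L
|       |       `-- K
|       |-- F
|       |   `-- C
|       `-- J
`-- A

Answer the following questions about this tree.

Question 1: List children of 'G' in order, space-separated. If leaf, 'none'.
Answer: H A

Derivation:
Node G's children (from adjacency): H, A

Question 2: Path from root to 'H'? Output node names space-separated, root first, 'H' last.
Walk down from root: G -> H

Answer: G H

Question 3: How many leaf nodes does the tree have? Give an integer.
Answer: 5

Derivation:
Leaves (nodes with no children): A, C, D, J, K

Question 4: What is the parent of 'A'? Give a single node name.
Answer: G

Derivation:
Scan adjacency: A appears as child of G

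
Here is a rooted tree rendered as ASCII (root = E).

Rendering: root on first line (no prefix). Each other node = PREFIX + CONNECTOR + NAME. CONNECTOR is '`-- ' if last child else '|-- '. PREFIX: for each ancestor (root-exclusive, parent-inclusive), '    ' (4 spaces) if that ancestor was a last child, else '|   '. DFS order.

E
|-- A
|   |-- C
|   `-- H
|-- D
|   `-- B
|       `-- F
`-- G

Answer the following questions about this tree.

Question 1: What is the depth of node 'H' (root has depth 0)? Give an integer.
Path from root to H: E -> A -> H
Depth = number of edges = 2

Answer: 2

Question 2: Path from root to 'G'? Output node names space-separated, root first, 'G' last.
Walk down from root: E -> G

Answer: E G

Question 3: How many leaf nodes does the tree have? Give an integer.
Leaves (nodes with no children): C, F, G, H

Answer: 4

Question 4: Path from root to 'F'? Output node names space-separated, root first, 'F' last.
Walk down from root: E -> D -> B -> F

Answer: E D B F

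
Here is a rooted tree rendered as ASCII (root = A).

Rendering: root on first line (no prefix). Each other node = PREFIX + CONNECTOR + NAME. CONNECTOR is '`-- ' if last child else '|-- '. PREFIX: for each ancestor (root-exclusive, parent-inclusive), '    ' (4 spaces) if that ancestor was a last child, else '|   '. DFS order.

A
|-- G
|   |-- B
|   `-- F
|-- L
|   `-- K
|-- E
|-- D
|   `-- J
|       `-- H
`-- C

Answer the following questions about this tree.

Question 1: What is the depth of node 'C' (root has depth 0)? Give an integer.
Path from root to C: A -> C
Depth = number of edges = 1

Answer: 1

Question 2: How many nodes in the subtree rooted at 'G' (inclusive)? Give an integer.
Answer: 3

Derivation:
Subtree rooted at G contains: B, F, G
Count = 3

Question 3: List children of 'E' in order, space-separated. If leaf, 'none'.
Answer: none

Derivation:
Node E's children (from adjacency): (leaf)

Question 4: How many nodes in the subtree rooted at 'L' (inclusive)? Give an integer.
Subtree rooted at L contains: K, L
Count = 2

Answer: 2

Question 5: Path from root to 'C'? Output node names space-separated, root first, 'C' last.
Walk down from root: A -> C

Answer: A C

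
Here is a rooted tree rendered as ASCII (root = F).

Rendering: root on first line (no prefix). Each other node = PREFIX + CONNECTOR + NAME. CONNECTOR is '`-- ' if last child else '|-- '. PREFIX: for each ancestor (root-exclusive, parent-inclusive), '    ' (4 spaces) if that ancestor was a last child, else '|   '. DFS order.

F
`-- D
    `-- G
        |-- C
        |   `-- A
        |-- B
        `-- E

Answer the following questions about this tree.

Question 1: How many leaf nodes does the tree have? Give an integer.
Answer: 3

Derivation:
Leaves (nodes with no children): A, B, E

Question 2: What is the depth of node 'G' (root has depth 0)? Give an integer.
Answer: 2

Derivation:
Path from root to G: F -> D -> G
Depth = number of edges = 2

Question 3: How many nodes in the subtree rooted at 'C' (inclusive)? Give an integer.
Subtree rooted at C contains: A, C
Count = 2

Answer: 2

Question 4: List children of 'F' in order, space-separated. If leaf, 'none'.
Answer: D

Derivation:
Node F's children (from adjacency): D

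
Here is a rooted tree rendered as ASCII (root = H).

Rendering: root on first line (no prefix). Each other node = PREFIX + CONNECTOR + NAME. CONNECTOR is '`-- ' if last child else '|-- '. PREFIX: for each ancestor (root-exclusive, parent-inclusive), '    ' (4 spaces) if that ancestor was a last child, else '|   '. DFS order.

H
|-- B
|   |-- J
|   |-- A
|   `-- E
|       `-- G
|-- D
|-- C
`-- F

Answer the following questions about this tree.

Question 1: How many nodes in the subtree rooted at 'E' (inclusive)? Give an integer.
Answer: 2

Derivation:
Subtree rooted at E contains: E, G
Count = 2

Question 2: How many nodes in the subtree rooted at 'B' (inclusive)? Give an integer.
Subtree rooted at B contains: A, B, E, G, J
Count = 5

Answer: 5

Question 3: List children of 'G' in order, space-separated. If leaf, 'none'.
Node G's children (from adjacency): (leaf)

Answer: none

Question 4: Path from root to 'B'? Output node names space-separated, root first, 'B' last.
Walk down from root: H -> B

Answer: H B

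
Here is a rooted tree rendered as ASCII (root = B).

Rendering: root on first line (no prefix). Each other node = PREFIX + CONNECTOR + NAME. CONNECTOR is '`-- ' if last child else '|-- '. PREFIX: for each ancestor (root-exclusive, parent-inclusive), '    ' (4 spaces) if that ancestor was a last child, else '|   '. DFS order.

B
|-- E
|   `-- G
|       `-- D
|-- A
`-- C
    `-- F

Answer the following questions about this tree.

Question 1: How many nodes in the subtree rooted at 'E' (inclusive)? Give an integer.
Subtree rooted at E contains: D, E, G
Count = 3

Answer: 3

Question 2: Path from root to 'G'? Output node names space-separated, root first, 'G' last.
Answer: B E G

Derivation:
Walk down from root: B -> E -> G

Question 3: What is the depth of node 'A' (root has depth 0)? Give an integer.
Answer: 1

Derivation:
Path from root to A: B -> A
Depth = number of edges = 1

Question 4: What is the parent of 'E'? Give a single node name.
Answer: B

Derivation:
Scan adjacency: E appears as child of B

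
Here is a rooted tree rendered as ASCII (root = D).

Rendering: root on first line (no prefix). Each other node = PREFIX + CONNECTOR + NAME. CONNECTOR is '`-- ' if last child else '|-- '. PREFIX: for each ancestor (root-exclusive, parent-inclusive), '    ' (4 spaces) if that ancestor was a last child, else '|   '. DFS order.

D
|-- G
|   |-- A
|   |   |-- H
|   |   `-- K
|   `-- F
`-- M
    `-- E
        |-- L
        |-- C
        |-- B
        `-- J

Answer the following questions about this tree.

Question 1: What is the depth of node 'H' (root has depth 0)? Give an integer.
Answer: 3

Derivation:
Path from root to H: D -> G -> A -> H
Depth = number of edges = 3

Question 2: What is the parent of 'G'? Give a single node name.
Scan adjacency: G appears as child of D

Answer: D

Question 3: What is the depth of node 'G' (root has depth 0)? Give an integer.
Answer: 1

Derivation:
Path from root to G: D -> G
Depth = number of edges = 1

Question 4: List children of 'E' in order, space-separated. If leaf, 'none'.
Answer: L C B J

Derivation:
Node E's children (from adjacency): L, C, B, J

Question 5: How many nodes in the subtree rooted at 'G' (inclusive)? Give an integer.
Answer: 5

Derivation:
Subtree rooted at G contains: A, F, G, H, K
Count = 5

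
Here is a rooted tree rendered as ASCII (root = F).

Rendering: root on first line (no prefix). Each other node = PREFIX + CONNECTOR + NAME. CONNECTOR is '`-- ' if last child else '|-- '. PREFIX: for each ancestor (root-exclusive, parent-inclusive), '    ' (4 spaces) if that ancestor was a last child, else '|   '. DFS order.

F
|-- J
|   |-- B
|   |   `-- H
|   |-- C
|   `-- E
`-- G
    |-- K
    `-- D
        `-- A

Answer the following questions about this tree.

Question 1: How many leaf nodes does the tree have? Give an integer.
Answer: 5

Derivation:
Leaves (nodes with no children): A, C, E, H, K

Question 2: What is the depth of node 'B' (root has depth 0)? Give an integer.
Path from root to B: F -> J -> B
Depth = number of edges = 2

Answer: 2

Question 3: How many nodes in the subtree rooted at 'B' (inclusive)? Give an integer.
Subtree rooted at B contains: B, H
Count = 2

Answer: 2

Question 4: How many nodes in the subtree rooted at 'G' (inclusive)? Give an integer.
Subtree rooted at G contains: A, D, G, K
Count = 4

Answer: 4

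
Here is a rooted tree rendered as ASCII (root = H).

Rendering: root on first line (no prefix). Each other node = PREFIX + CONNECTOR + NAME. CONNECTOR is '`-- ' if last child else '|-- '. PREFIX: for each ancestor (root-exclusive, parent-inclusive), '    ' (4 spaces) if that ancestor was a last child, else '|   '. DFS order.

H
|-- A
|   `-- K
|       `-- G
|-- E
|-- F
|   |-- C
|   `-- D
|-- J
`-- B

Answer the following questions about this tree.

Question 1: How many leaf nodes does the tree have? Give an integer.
Leaves (nodes with no children): B, C, D, E, G, J

Answer: 6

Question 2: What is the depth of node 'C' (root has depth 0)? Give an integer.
Path from root to C: H -> F -> C
Depth = number of edges = 2

Answer: 2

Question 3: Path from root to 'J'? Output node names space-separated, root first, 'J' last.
Answer: H J

Derivation:
Walk down from root: H -> J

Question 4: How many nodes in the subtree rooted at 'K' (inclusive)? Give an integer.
Subtree rooted at K contains: G, K
Count = 2

Answer: 2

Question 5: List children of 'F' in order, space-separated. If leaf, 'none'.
Node F's children (from adjacency): C, D

Answer: C D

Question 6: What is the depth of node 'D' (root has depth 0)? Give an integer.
Path from root to D: H -> F -> D
Depth = number of edges = 2

Answer: 2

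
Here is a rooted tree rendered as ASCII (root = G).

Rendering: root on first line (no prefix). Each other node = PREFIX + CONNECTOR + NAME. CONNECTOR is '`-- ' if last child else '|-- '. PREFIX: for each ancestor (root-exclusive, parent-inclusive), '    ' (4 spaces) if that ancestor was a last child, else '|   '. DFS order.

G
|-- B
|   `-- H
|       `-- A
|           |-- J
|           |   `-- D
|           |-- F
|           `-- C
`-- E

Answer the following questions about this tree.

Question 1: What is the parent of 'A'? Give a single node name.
Scan adjacency: A appears as child of H

Answer: H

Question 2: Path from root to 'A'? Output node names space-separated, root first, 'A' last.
Walk down from root: G -> B -> H -> A

Answer: G B H A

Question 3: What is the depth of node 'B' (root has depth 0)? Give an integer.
Path from root to B: G -> B
Depth = number of edges = 1

Answer: 1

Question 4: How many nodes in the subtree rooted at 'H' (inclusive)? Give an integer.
Subtree rooted at H contains: A, C, D, F, H, J
Count = 6

Answer: 6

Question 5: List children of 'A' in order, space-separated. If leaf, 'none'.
Answer: J F C

Derivation:
Node A's children (from adjacency): J, F, C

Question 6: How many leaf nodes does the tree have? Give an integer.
Leaves (nodes with no children): C, D, E, F

Answer: 4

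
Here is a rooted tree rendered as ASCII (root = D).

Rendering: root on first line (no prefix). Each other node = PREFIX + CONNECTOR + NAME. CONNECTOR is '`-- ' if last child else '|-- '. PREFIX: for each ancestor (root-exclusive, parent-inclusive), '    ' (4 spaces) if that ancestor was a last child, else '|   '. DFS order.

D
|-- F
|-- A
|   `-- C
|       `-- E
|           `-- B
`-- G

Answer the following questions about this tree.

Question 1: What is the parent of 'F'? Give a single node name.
Scan adjacency: F appears as child of D

Answer: D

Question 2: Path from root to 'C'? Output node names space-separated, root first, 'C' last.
Walk down from root: D -> A -> C

Answer: D A C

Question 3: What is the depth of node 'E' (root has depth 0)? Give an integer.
Answer: 3

Derivation:
Path from root to E: D -> A -> C -> E
Depth = number of edges = 3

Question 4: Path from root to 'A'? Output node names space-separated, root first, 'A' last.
Answer: D A

Derivation:
Walk down from root: D -> A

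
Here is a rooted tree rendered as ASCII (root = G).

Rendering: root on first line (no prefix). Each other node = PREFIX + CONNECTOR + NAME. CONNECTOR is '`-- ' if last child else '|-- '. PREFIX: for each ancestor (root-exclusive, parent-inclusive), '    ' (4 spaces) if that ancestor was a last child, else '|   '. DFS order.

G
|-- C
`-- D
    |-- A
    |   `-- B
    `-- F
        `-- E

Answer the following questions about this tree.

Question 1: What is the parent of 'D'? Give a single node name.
Answer: G

Derivation:
Scan adjacency: D appears as child of G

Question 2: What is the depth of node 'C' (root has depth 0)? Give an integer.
Answer: 1

Derivation:
Path from root to C: G -> C
Depth = number of edges = 1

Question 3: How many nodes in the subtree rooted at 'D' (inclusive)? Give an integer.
Answer: 5

Derivation:
Subtree rooted at D contains: A, B, D, E, F
Count = 5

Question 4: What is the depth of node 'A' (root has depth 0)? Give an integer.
Answer: 2

Derivation:
Path from root to A: G -> D -> A
Depth = number of edges = 2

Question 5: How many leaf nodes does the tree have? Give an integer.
Answer: 3

Derivation:
Leaves (nodes with no children): B, C, E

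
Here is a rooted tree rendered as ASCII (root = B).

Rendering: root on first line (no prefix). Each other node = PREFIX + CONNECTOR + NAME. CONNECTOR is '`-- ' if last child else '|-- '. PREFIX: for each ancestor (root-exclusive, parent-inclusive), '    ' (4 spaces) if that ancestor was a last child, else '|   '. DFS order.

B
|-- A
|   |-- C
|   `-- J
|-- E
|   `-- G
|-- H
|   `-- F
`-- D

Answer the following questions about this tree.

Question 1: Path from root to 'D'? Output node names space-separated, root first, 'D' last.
Walk down from root: B -> D

Answer: B D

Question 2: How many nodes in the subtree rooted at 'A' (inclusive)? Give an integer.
Answer: 3

Derivation:
Subtree rooted at A contains: A, C, J
Count = 3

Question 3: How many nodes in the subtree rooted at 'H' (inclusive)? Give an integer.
Subtree rooted at H contains: F, H
Count = 2

Answer: 2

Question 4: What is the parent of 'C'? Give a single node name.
Scan adjacency: C appears as child of A

Answer: A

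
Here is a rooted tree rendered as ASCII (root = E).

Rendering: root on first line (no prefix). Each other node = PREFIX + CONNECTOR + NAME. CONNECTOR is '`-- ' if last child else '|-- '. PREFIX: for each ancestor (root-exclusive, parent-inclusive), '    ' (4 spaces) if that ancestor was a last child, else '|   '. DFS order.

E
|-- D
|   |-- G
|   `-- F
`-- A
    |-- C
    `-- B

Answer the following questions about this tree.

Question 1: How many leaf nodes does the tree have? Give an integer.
Leaves (nodes with no children): B, C, F, G

Answer: 4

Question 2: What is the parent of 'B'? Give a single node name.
Scan adjacency: B appears as child of A

Answer: A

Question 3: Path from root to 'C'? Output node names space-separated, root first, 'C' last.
Walk down from root: E -> A -> C

Answer: E A C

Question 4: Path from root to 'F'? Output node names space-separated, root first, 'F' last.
Walk down from root: E -> D -> F

Answer: E D F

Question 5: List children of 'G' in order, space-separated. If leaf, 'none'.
Answer: none

Derivation:
Node G's children (from adjacency): (leaf)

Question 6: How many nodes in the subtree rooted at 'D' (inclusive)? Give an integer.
Subtree rooted at D contains: D, F, G
Count = 3

Answer: 3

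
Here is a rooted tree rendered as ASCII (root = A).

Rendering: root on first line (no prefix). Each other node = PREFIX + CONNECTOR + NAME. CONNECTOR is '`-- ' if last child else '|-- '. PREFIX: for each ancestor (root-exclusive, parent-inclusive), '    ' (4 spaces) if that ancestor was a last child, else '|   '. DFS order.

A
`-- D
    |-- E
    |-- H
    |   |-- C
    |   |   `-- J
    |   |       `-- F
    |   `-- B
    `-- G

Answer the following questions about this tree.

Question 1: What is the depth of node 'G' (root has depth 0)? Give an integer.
Path from root to G: A -> D -> G
Depth = number of edges = 2

Answer: 2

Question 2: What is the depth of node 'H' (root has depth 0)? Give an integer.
Path from root to H: A -> D -> H
Depth = number of edges = 2

Answer: 2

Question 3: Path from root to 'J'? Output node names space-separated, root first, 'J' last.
Walk down from root: A -> D -> H -> C -> J

Answer: A D H C J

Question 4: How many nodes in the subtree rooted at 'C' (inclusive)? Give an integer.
Subtree rooted at C contains: C, F, J
Count = 3

Answer: 3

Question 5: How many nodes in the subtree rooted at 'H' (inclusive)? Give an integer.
Subtree rooted at H contains: B, C, F, H, J
Count = 5

Answer: 5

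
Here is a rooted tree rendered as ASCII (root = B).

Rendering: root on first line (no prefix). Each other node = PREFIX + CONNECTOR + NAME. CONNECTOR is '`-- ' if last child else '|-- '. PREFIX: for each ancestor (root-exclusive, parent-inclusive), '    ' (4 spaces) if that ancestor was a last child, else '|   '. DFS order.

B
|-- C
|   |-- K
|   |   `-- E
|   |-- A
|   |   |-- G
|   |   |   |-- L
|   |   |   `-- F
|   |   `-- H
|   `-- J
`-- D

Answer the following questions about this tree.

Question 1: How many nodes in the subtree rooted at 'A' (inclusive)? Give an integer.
Answer: 5

Derivation:
Subtree rooted at A contains: A, F, G, H, L
Count = 5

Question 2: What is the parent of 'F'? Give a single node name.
Answer: G

Derivation:
Scan adjacency: F appears as child of G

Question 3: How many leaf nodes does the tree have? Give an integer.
Leaves (nodes with no children): D, E, F, H, J, L

Answer: 6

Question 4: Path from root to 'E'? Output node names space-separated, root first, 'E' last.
Answer: B C K E

Derivation:
Walk down from root: B -> C -> K -> E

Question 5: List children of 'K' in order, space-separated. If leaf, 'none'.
Answer: E

Derivation:
Node K's children (from adjacency): E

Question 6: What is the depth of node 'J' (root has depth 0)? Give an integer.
Answer: 2

Derivation:
Path from root to J: B -> C -> J
Depth = number of edges = 2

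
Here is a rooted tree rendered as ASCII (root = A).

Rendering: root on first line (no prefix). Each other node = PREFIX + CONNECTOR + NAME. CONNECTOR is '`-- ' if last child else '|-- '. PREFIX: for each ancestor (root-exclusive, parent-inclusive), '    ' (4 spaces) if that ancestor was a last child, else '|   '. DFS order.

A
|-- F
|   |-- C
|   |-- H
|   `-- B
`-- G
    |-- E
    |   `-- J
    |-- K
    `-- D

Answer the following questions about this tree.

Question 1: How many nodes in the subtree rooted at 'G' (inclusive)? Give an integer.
Answer: 5

Derivation:
Subtree rooted at G contains: D, E, G, J, K
Count = 5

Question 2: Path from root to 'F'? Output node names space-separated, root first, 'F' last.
Walk down from root: A -> F

Answer: A F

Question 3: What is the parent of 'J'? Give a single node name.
Answer: E

Derivation:
Scan adjacency: J appears as child of E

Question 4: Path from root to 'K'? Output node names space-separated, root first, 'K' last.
Walk down from root: A -> G -> K

Answer: A G K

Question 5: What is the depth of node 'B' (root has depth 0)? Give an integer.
Path from root to B: A -> F -> B
Depth = number of edges = 2

Answer: 2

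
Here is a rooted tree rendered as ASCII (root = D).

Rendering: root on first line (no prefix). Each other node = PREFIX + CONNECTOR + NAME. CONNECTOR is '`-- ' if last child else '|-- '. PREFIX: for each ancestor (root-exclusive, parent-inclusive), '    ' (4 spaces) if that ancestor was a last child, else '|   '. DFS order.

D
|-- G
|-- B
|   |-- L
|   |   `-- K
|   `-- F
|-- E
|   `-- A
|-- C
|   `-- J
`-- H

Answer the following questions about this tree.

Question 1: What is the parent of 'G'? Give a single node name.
Answer: D

Derivation:
Scan adjacency: G appears as child of D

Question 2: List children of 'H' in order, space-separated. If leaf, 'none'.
Node H's children (from adjacency): (leaf)

Answer: none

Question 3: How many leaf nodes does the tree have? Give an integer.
Leaves (nodes with no children): A, F, G, H, J, K

Answer: 6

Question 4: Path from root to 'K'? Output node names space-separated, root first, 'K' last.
Walk down from root: D -> B -> L -> K

Answer: D B L K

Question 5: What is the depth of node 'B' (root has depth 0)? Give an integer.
Answer: 1

Derivation:
Path from root to B: D -> B
Depth = number of edges = 1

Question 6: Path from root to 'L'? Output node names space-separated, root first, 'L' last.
Walk down from root: D -> B -> L

Answer: D B L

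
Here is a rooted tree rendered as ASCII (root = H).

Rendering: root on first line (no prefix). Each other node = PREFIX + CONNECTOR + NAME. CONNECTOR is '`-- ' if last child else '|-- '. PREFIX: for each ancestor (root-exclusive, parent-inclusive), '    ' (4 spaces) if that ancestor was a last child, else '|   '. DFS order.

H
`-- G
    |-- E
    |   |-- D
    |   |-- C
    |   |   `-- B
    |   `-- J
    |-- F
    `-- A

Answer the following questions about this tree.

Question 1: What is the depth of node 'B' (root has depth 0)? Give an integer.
Answer: 4

Derivation:
Path from root to B: H -> G -> E -> C -> B
Depth = number of edges = 4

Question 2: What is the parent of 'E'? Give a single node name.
Scan adjacency: E appears as child of G

Answer: G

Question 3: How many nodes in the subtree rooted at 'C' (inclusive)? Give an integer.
Subtree rooted at C contains: B, C
Count = 2

Answer: 2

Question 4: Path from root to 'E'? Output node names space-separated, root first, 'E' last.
Walk down from root: H -> G -> E

Answer: H G E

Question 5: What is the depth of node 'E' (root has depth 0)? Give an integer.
Answer: 2

Derivation:
Path from root to E: H -> G -> E
Depth = number of edges = 2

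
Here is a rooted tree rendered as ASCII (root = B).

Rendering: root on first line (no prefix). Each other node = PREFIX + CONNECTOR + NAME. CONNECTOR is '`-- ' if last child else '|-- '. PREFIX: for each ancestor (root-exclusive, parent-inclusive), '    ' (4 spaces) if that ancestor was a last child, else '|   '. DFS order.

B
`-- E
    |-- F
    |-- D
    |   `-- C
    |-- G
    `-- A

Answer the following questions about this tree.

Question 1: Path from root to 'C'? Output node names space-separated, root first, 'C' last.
Walk down from root: B -> E -> D -> C

Answer: B E D C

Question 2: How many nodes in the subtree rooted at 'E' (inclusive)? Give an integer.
Subtree rooted at E contains: A, C, D, E, F, G
Count = 6

Answer: 6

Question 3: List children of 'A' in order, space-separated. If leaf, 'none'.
Node A's children (from adjacency): (leaf)

Answer: none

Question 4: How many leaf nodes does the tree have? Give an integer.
Answer: 4

Derivation:
Leaves (nodes with no children): A, C, F, G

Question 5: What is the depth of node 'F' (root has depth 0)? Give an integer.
Answer: 2

Derivation:
Path from root to F: B -> E -> F
Depth = number of edges = 2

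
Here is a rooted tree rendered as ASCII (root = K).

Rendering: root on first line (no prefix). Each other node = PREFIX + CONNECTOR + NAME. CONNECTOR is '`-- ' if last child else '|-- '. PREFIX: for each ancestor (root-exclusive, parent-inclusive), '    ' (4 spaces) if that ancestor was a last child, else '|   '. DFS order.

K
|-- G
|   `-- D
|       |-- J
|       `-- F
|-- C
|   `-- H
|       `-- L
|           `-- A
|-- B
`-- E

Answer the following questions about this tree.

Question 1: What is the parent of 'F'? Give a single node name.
Scan adjacency: F appears as child of D

Answer: D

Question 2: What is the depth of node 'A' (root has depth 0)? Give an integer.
Answer: 4

Derivation:
Path from root to A: K -> C -> H -> L -> A
Depth = number of edges = 4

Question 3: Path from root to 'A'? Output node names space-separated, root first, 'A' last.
Answer: K C H L A

Derivation:
Walk down from root: K -> C -> H -> L -> A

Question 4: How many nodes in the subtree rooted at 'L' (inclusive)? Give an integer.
Subtree rooted at L contains: A, L
Count = 2

Answer: 2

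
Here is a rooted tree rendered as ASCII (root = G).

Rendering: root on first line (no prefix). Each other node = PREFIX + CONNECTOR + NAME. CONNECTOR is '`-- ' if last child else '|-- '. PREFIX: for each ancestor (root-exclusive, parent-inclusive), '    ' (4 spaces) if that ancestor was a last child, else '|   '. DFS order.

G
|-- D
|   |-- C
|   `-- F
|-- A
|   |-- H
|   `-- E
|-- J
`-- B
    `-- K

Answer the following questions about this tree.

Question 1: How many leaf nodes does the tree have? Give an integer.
Leaves (nodes with no children): C, E, F, H, J, K

Answer: 6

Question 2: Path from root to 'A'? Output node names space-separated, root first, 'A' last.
Walk down from root: G -> A

Answer: G A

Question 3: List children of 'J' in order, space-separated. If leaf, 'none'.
Answer: none

Derivation:
Node J's children (from adjacency): (leaf)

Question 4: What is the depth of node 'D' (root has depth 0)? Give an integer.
Path from root to D: G -> D
Depth = number of edges = 1

Answer: 1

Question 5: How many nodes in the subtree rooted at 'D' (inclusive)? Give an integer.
Subtree rooted at D contains: C, D, F
Count = 3

Answer: 3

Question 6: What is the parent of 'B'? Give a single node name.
Scan adjacency: B appears as child of G

Answer: G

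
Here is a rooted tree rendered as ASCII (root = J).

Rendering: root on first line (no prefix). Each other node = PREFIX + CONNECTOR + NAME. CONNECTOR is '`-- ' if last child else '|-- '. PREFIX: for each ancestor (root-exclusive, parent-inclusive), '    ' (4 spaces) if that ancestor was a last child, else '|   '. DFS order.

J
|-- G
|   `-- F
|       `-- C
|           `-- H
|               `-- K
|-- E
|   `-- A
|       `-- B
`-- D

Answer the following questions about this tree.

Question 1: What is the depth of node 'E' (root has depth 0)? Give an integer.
Answer: 1

Derivation:
Path from root to E: J -> E
Depth = number of edges = 1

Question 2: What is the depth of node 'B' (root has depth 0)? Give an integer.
Path from root to B: J -> E -> A -> B
Depth = number of edges = 3

Answer: 3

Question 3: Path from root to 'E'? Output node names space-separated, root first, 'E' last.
Walk down from root: J -> E

Answer: J E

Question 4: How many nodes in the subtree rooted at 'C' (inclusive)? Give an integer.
Subtree rooted at C contains: C, H, K
Count = 3

Answer: 3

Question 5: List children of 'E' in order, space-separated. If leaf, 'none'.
Node E's children (from adjacency): A

Answer: A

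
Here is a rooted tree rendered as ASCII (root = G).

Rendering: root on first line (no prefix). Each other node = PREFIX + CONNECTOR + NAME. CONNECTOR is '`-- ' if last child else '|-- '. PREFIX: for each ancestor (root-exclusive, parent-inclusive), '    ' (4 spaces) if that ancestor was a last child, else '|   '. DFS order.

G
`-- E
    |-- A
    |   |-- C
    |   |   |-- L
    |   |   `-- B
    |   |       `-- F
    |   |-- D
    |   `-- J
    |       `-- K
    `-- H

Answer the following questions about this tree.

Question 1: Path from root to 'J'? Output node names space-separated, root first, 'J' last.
Answer: G E A J

Derivation:
Walk down from root: G -> E -> A -> J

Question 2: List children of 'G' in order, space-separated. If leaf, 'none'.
Node G's children (from adjacency): E

Answer: E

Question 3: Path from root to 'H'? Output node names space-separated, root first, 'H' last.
Answer: G E H

Derivation:
Walk down from root: G -> E -> H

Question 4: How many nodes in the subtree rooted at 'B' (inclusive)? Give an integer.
Subtree rooted at B contains: B, F
Count = 2

Answer: 2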